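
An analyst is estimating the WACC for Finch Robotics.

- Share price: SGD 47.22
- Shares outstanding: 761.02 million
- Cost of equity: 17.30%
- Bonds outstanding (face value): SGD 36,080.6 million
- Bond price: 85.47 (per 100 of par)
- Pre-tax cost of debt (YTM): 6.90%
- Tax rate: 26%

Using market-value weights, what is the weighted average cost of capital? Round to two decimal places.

Market value of equity E = 47.22 × 761.02m = 35935.3644m. Market value of debt D = 36080.6m × 85.47/100 = 30838.08882m.
Total capital V = 35935.3644 + 30838.08882 = 66773.45322.
Equity: weight = 35935.3644/66773.45322 = 0.5382; cost = 17.3%.
Bonds outstanding: weight = 30838.08882/66773.45322 = 0.4618; after-tax cost = 6.9% × (1 − 26%) = 5.1060%.
WACC = 0.5382 × 17.3000% + 0.4618 × 5.1060% = 11.6684%.

11.67%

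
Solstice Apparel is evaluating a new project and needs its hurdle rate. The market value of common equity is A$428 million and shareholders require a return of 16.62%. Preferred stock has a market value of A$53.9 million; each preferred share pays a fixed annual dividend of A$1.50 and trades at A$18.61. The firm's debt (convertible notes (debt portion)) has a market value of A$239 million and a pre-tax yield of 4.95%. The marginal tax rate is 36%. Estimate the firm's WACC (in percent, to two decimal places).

11.52%

Cost of preferred: Rp = 1.5 / 18.61 = 8.0602%.
Total capital V = 428 + 53.9 + 239 = 720.9.
Equity: weight = 428/720.9 = 0.5937; cost = 16.62%.
Preferred: weight = 53.9/720.9 = 0.0748; cost = 8.0602%.
Convertible notes (debt portion): weight = 239/720.9 = 0.3315; after-tax cost = 4.95% × (1 − 36%) = 3.1680%.
WACC = 0.5937 × 16.6200% + 0.0748 × 8.0602% + 0.3315 × 3.1680% = 11.5203%.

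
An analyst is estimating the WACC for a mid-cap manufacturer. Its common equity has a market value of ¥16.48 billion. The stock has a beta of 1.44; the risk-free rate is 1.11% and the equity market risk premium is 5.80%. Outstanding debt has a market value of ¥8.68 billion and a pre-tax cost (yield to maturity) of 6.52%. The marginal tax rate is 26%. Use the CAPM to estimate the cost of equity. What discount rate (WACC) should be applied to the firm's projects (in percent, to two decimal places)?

Cost of equity via CAPM: Re = 1.11% + 1.44 × 5.8% = 9.4620%.
Total capital V = 16.48 + 8.68 = 25.16.
Equity: weight = 16.48/25.16 = 0.6550; cost = 9.462%.
Debt: weight = 8.68/25.16 = 0.3450; after-tax cost = 6.52% × (1 − 26%) = 4.8248%.
WACC = 0.6550 × 9.4620% + 0.3450 × 4.8248% = 7.8622%.

7.86%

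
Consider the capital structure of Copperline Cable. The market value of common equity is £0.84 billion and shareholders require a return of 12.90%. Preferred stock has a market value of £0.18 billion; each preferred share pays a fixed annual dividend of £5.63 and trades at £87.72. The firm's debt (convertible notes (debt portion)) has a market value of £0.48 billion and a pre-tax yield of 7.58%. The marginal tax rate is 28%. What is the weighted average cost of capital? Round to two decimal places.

Cost of preferred: Rp = 5.63 / 87.72 = 6.4181%.
Total capital V = 0.84 + 0.18 + 0.48 = 1.5.
Equity: weight = 0.84/1.5 = 0.5600; cost = 12.9%.
Preferred: weight = 0.18/1.5 = 0.1200; cost = 6.4181%.
Convertible notes (debt portion): weight = 0.48/1.5 = 0.3200; after-tax cost = 7.58% × (1 − 28%) = 5.4576%.
WACC = 0.5600 × 12.9000% + 0.1200 × 6.4181% + 0.3200 × 5.4576% = 9.7406%.

9.74%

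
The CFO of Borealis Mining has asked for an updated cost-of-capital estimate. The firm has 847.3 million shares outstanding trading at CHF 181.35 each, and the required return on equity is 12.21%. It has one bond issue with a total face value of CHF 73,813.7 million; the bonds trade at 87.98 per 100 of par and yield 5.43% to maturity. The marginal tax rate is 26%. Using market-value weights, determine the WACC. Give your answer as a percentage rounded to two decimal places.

Market value of equity E = 181.35 × 847.3m = 153657.855m. Market value of debt D = 73813.7m × 87.98/100 = 64941.29326m.
Total capital V = 153657.855 + 64941.29326 = 218599.14826.
Equity: weight = 153657.855/218599.14826 = 0.7029; cost = 12.21%.
Bonds outstanding: weight = 64941.29326/218599.14826 = 0.2971; after-tax cost = 5.43% × (1 − 26%) = 4.0182%.
WACC = 0.7029 × 12.2100% + 0.2971 × 4.0182% = 9.7764%.

9.78%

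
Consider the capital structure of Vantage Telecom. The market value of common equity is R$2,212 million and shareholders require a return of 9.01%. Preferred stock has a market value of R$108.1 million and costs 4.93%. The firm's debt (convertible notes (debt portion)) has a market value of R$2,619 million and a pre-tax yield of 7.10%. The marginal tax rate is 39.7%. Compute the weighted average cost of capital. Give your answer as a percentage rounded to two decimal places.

6.41%

Total capital V = 2212 + 108.1 + 2619 = 4939.1.
Equity: weight = 2212/4939.1 = 0.4479; cost = 9.01%.
Preferred: weight = 108.1/4939.1 = 0.0219; cost = 4.93%.
Convertible notes (debt portion): weight = 2619/4939.1 = 0.5303; after-tax cost = 7.1% × (1 − 39.7%) = 4.2813%.
WACC = 0.4479 × 9.0100% + 0.0219 × 4.9300% + 0.5303 × 4.2813% = 6.4133%.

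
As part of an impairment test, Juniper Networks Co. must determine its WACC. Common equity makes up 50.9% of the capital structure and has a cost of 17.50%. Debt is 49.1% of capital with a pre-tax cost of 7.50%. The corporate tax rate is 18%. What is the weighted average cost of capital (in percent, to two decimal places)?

After-tax cost of debt = 7.5% × (1 − 18%) = 6.1500%.
WACC = 0.509 × 17.5000% + 0.491 × 6.1500% = 11.9272%.

11.93%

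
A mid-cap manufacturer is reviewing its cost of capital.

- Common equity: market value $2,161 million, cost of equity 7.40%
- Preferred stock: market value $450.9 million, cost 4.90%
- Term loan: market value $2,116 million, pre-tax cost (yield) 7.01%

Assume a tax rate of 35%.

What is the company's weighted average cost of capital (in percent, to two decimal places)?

Total capital V = 2161 + 450.9 + 2116 = 4727.9.
Equity: weight = 2161/4727.9 = 0.4571; cost = 7.4%.
Preferred: weight = 450.9/4727.9 = 0.0954; cost = 4.9%.
Term loan: weight = 2116/4727.9 = 0.4476; after-tax cost = 7.01% × (1 − 35%) = 4.5565%.
WACC = 0.4571 × 7.4000% + 0.0954 × 4.9000% + 0.4476 × 4.5565% = 5.8889%.

5.89%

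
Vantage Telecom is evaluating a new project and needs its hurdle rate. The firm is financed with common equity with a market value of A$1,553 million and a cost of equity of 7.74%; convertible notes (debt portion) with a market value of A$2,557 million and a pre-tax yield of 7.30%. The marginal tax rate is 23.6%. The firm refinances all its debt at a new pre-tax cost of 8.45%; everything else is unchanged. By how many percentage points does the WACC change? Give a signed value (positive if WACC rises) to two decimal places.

Current WACC:
Total capital V = 1553 + 2557 = 4110.
Equity: weight = 1553/4110 = 0.3779; cost = 7.74%.
Convertible notes (debt portion): weight = 2557/4110 = 0.6221; after-tax cost = 7.3% × (1 − 23.6%) = 5.5772%.
WACC = 0.3779 × 7.7400% + 0.6221 × 5.5772% = 6.3944%.
After the change:
Total capital V = 1553 + 2557 = 4110.
Equity: weight = 1553/4110 = 0.3779; cost = 7.74%.
Convertible notes (debt portion): weight = 2557/4110 = 0.6221; after-tax cost = 8.45% × (1 − 23.6%) = 6.4558%.
WACC = 0.3779 × 7.7400% + 0.6221 × 6.4558% = 6.9410%.
Change in WACC = 6.9410% − 6.3944% = 0.5466 pp.

+0.55 pp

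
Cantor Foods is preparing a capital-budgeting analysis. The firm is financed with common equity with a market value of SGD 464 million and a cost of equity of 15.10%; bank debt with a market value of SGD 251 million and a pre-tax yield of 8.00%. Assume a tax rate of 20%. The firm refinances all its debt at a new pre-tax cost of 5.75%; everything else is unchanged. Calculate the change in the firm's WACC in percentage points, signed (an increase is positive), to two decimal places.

-0.63 pp

Current WACC:
Total capital V = 464 + 251 = 715.
Equity: weight = 464/715 = 0.6490; cost = 15.1%.
Bank debt: weight = 251/715 = 0.3510; after-tax cost = 8% × (1 − 20%) = 6.4000%.
WACC = 0.6490 × 15.1000% + 0.3510 × 6.4000% = 12.0459%.
After the change:
Total capital V = 464 + 251 = 715.
Equity: weight = 464/715 = 0.6490; cost = 15.1%.
Bank debt: weight = 251/715 = 0.3510; after-tax cost = 5.75% × (1 − 20%) = 4.6000%.
WACC = 0.6490 × 15.1000% + 0.3510 × 4.6000% = 11.4140%.
Change in WACC = 11.4140% − 12.0459% = -0.6319 pp.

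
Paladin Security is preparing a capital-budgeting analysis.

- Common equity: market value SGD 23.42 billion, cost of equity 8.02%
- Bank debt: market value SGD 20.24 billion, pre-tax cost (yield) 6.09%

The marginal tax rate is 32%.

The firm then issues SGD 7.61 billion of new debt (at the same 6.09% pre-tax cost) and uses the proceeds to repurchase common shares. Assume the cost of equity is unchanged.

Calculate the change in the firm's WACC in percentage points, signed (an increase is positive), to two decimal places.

-0.68 pp

Current WACC:
Total capital V = 23.42 + 20.24 = 43.66.
Equity: weight = 23.42/43.66 = 0.5364; cost = 8.02%.
Bank debt: weight = 20.24/43.66 = 0.4636; after-tax cost = 6.09% × (1 − 32%) = 4.1412%.
WACC = 0.5364 × 8.0200% + 0.4636 × 4.1412% = 6.2219%.
After the change:
Total capital V = 15.81 + 27.85 = 43.66.
Equity: weight = 15.81/43.66 = 0.3621; cost = 8.02%.
Bank debt: weight = 27.85/43.66 = 0.6379; after-tax cost = 6.09% × (1 − 32%) = 4.1412%.
WACC = 0.3621 × 8.0200% + 0.6379 × 4.1412% = 5.5458%.
Change in WACC = 5.5458% − 6.2219% = -0.6761 pp.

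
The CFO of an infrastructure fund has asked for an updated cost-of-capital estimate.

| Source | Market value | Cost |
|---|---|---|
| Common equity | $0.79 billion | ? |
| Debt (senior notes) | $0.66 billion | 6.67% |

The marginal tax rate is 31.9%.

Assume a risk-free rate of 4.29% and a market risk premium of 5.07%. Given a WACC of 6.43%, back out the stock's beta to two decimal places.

Total capital V = 0.79 + 0.66 = 1.45.
Equity weight = 0.79/1.45 = 0.5448.
Senior notes weight = 0.66/1.45 = 0.4552.
Debt contribution = 0.4552 × 6.67% × (1 − 31.9%) = 2.0675%.
Required equity contribution = 6.43% − 2.0675% = 4.3625%  ⇒  Re = 8.0071%.
CAPM: 8.0071% = 4.29% + β × 5.07%  ⇒  β = 0.7332.

0.73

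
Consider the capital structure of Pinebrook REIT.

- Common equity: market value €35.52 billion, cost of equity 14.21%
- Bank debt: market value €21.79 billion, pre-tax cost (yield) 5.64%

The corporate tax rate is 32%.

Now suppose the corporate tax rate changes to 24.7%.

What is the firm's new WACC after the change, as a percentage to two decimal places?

10.42%

After the change:
Total capital V = 35.52 + 21.79 = 57.31.
Equity: weight = 35.52/57.31 = 0.6198; cost = 14.21%.
Bank debt: weight = 21.79/57.31 = 0.3802; after-tax cost = 5.64% × (1 − 24.7%) = 4.2469%.
WACC = 0.6198 × 14.2100% + 0.3802 × 4.2469% = 10.4219%.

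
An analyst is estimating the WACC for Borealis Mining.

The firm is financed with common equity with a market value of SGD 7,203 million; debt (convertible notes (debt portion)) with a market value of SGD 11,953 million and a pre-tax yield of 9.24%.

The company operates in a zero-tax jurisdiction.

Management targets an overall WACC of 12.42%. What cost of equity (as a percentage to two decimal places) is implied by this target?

17.70%

Total capital V = 7203 + 11953 = 19156.
Equity weight = 7203/19156 = 0.3760.
Convertible notes (debt portion) weight = 11953/19156 = 0.6240.
Debt contribution = 0.6240 × 9.24% × (1 − 0%) = 5.7656%.
Required equity contribution = 12.42% − 5.7656% = 6.6544%.
Re = 6.6544% / 0.3760 = 17.6970%.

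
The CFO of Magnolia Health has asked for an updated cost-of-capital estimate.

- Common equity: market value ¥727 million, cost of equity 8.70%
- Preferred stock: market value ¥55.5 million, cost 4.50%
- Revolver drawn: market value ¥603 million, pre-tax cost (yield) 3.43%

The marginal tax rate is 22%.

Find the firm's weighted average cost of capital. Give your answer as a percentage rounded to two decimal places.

5.91%

Total capital V = 727 + 55.5 + 603 = 1385.5.
Equity: weight = 727/1385.5 = 0.5247; cost = 8.7%.
Preferred: weight = 55.5/1385.5 = 0.0401; cost = 4.5%.
Revolver drawn: weight = 603/1385.5 = 0.4352; after-tax cost = 3.43% × (1 − 22%) = 2.6754%.
WACC = 0.5247 × 8.7000% + 0.0401 × 4.5000% + 0.4352 × 2.6754% = 5.9097%.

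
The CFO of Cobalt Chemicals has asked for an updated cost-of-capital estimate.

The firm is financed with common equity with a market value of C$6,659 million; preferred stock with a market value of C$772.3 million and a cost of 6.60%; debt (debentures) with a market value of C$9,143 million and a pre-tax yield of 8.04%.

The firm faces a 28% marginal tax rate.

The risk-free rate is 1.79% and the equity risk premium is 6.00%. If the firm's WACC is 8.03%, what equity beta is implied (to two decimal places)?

Total capital V = 6659 + 772.3 + 9143 = 16574.3.
Equity weight = 6659/16574.3 = 0.4018.
Preferred weight = 772.3/16574.3 = 0.0466.
Debentures weight = 9143/16574.3 = 0.5516.
Debt contribution = 0.5516 × 8.04% × (1 − 28%) = 3.1933%.
Preferred contribution = 0.0466 × 6.6% = 0.3075%.
Required equity contribution = 8.03% − 3.5009% = 4.5291%  ⇒  Re = 11.2731%.
CAPM: 11.2731% = 1.79% + β × 6.0%  ⇒  β = 1.5805.

1.58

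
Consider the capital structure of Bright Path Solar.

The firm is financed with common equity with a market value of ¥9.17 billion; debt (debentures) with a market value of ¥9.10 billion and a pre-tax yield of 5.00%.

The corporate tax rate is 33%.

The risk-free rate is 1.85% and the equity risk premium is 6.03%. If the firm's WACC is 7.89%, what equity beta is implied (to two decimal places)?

1.75

Total capital V = 9.17 + 9.1 = 18.27.
Equity weight = 9.17/18.27 = 0.5019.
Debentures weight = 9.1/18.27 = 0.4981.
Debt contribution = 0.4981 × 5% × (1 − 33%) = 1.6686%.
Required equity contribution = 7.89% − 1.6686% = 6.2214%  ⇒  Re = 12.3953%.
CAPM: 12.3953% = 1.85% + β × 6.03%  ⇒  β = 1.7488.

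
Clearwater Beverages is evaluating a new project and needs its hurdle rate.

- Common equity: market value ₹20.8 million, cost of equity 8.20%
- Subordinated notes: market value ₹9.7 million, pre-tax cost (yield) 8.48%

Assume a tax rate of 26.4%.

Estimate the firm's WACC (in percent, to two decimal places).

Total capital V = 20.8 + 9.7 = 30.5.
Equity: weight = 20.8/30.5 = 0.6820; cost = 8.2%.
Subordinated notes: weight = 9.7/30.5 = 0.3180; after-tax cost = 8.48% × (1 − 26.4%) = 6.2413%.
WACC = 0.6820 × 8.2000% + 0.3180 × 6.2413% = 7.5771%.

7.58%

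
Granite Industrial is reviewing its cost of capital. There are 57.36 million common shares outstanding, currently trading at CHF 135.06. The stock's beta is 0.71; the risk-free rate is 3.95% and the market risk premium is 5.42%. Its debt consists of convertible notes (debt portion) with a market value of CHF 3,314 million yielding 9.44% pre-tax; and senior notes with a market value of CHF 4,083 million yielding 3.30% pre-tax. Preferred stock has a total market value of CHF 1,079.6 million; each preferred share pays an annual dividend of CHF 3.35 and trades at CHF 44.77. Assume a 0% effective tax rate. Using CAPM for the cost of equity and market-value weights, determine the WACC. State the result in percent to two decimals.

6.98%

Cost of equity via CAPM: Re = 3.95% + 0.71 × 5.42% = 7.7982%.
Cost of preferred: Rp = 3.35 / 44.77 = 7.4827%.
Market value of equity E = 135.06 × 57.36m = 7747.0416m.
Total capital V = 7747.0416 + 1079.6 + 3314 + 4083 = 16223.6416.
Equity: weight = 7747.0416/16223.6416 = 0.4775; cost = 7.7982%.
Preferred: weight = 1079.6/16223.6416 = 0.0665; cost = 7.4827%.
Convertible notes (debt portion): weight = 3314/16223.6416 = 0.2043; after-tax cost = 9.44% × (1 − 0%) = 9.4400%.
Senior notes: weight = 4083/16223.6416 = 0.2517; after-tax cost = 3.3% × (1 − 0%) = 3.3000%.
WACC = 0.4775 × 7.7982% + 0.0665 × 7.4827% + 0.2043 × 9.4400% + 0.2517 × 3.3000% = 6.9805%.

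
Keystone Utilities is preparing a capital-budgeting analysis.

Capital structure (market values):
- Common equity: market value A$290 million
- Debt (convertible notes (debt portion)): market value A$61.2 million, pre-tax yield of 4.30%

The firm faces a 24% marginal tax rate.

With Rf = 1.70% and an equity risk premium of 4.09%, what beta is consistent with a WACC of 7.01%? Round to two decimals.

Total capital V = 290 + 61.2 = 351.2.
Equity weight = 290/351.2 = 0.8257.
Convertible notes (debt portion) weight = 61.2/351.2 = 0.1743.
Debt contribution = 0.1743 × 4.3% × (1 − 24%) = 0.5695%.
Required equity contribution = 7.01% − 0.5695% = 6.4405%  ⇒  Re = 7.7997%.
CAPM: 7.7997% = 1.7% + β × 4.09%  ⇒  β = 1.4914.

1.49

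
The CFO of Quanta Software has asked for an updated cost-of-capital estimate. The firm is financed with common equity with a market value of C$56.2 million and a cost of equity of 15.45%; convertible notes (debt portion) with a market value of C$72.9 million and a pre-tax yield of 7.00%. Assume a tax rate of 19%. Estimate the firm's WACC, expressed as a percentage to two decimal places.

Total capital V = 56.2 + 72.9 = 129.1.
Equity: weight = 56.2/129.1 = 0.4353; cost = 15.45%.
Convertible notes (debt portion): weight = 72.9/129.1 = 0.5647; after-tax cost = 7% × (1 − 19%) = 5.6700%.
WACC = 0.4353 × 15.4500% + 0.5647 × 5.6700% = 9.9274%.

9.93%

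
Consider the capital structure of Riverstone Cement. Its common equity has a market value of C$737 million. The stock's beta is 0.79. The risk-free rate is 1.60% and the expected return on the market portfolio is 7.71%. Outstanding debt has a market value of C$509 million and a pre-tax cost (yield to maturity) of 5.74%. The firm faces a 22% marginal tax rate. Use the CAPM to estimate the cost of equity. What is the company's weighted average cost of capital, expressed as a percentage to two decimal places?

Market risk premium = 7.71% − 1.6% = 6.11%.
Cost of equity via CAPM: Re = 1.6% + 0.79 × 6.11% = 6.4269%.
Total capital V = 737 + 509 = 1246.
Equity: weight = 737/1246 = 0.5915; cost = 6.4269%.
Debt: weight = 509/1246 = 0.4085; after-tax cost = 5.74% × (1 − 22%) = 4.4772%.
WACC = 0.5915 × 6.4269% + 0.4085 × 4.4772% = 5.6304%.

5.63%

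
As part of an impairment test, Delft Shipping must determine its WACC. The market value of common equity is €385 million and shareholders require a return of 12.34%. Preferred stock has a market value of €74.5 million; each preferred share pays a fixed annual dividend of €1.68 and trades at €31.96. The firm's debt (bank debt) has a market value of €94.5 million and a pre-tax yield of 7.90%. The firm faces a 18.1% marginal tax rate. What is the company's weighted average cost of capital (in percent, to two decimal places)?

10.39%

Cost of preferred: Rp = 1.68 / 31.96 = 5.2566%.
Total capital V = 385 + 74.5 + 94.5 = 554.
Equity: weight = 385/554 = 0.6949; cost = 12.34%.
Preferred: weight = 74.5/554 = 0.1345; cost = 5.2566%.
Bank debt: weight = 94.5/554 = 0.1706; after-tax cost = 7.9% × (1 − 18.1%) = 6.4701%.
WACC = 0.6949 × 12.3400% + 0.1345 × 5.2566% + 0.1706 × 6.4701% = 10.3862%.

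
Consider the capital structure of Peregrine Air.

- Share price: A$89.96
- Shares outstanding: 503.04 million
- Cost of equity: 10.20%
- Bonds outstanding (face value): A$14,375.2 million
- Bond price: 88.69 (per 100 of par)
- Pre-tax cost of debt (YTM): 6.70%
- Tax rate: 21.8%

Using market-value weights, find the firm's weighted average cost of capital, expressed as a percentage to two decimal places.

9.11%

Market value of equity E = 89.96 × 503.04m = 45253.4784m. Market value of debt D = 14375.2m × 88.69/100 = 12749.36488m.
Total capital V = 45253.4784 + 12749.36488 = 58002.84328.
Equity: weight = 45253.4784/58002.84328 = 0.7802; cost = 10.2%.
Bonds outstanding: weight = 12749.36488/58002.84328 = 0.2198; after-tax cost = 6.7% × (1 − 21.8%) = 5.2394%.
WACC = 0.7802 × 10.2000% + 0.2198 × 5.2394% = 9.1096%.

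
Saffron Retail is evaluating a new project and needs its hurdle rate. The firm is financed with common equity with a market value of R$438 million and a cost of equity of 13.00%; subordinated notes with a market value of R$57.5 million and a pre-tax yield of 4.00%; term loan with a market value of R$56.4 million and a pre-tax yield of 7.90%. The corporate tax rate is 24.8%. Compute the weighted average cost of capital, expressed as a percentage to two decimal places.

11.24%

Total capital V = 438 + 57.5 + 56.4 = 551.9.
Equity: weight = 438/551.9 = 0.7936; cost = 13%.
Subordinated notes: weight = 57.5/551.9 = 0.1042; after-tax cost = 4% × (1 − 24.8%) = 3.0080%.
Term loan: weight = 56.4/551.9 = 0.1022; after-tax cost = 7.9% × (1 − 24.8%) = 5.9408%.
WACC = 0.7936 × 13.0000% + 0.1042 × 3.0080% + 0.1022 × 5.9408% = 11.2376%.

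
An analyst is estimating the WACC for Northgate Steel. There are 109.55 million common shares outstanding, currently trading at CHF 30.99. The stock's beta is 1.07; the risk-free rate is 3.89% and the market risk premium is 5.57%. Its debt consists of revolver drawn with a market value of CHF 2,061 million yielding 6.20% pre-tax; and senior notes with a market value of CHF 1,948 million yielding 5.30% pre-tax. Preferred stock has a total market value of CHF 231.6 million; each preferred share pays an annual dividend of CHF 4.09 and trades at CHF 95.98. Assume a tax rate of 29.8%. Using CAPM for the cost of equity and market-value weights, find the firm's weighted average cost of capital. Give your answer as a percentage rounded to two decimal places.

6.63%

Cost of equity via CAPM: Re = 3.89% + 1.07 × 5.57% = 9.8499%.
Cost of preferred: Rp = 4.09 / 95.98 = 4.2613%.
Market value of equity E = 30.99 × 109.55m = 3394.9545m.
Total capital V = 3394.9545 + 231.6 + 2061 + 1948 = 7635.5545.
Equity: weight = 3394.9545/7635.5545 = 0.4446; cost = 9.8499%.
Preferred: weight = 231.6/7635.5545 = 0.0303; cost = 4.2613%.
Revolver drawn: weight = 2061/7635.5545 = 0.2699; after-tax cost = 6.2% × (1 − 29.8%) = 4.3524%.
Senior notes: weight = 1948/7635.5545 = 0.2551; after-tax cost = 5.3% × (1 − 29.8%) = 3.7206%.
WACC = 0.4446 × 9.8499% + 0.0303 × 4.2613% + 0.2699 × 4.3524% + 0.2551 × 3.7206% = 6.6328%.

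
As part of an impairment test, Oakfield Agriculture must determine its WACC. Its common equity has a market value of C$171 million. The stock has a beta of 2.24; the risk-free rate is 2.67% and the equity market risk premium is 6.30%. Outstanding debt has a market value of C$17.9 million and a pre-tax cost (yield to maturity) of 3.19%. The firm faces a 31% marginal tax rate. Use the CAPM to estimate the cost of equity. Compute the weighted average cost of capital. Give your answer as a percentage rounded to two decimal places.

15.40%

Cost of equity via CAPM: Re = 2.67% + 2.24 × 6.3% = 16.7820%.
Total capital V = 171 + 17.9 = 188.9.
Equity: weight = 171/188.9 = 0.9052; cost = 16.782%.
Debt: weight = 17.9/188.9 = 0.0948; after-tax cost = 3.19% × (1 − 31%) = 2.2011%.
WACC = 0.9052 × 16.7820% + 0.0948 × 2.2011% = 15.4003%.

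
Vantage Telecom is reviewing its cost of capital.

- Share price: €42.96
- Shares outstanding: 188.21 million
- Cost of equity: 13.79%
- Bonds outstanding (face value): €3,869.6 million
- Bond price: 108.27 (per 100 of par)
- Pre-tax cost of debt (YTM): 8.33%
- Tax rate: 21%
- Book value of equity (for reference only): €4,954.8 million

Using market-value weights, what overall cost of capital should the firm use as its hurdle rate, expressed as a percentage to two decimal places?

Market value of equity E = 42.96 × 188.21m = 8085.5016m. Market value of debt D = 3869.6m × 108.27/100 = 4189.61592m.
Total capital V = 8085.5016 + 4189.61592 = 12275.11752.
Equity: weight = 8085.5016/12275.11752 = 0.6587; cost = 13.79%.
Bonds outstanding: weight = 4189.61592/12275.11752 = 0.3413; after-tax cost = 8.33% × (1 − 21%) = 6.5807%.
WACC = 0.6587 × 13.7900% + 0.3413 × 6.5807% = 11.3294%.

11.33%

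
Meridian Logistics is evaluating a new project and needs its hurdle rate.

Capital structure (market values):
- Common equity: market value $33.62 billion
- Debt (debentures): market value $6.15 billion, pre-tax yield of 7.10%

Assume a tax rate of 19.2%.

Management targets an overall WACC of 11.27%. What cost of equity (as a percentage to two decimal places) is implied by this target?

12.28%

Total capital V = 33.62 + 6.15 = 39.77.
Equity weight = 33.62/39.77 = 0.8454.
Debentures weight = 6.15/39.77 = 0.1546.
Debt contribution = 0.1546 × 7.1% × (1 − 19.2%) = 0.8871%.
Required equity contribution = 11.27% − 0.8871% = 10.3829%.
Re = 10.3829% / 0.8454 = 12.2822%.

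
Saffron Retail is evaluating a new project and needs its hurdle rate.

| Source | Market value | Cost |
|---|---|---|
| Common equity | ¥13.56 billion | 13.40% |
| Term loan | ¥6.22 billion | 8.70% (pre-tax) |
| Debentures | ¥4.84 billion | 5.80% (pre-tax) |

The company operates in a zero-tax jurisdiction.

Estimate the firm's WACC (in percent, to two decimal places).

10.72%

Total capital V = 13.56 + 6.22 + 4.84 = 24.62.
Equity: weight = 13.56/24.62 = 0.5508; cost = 13.4%.
Term loan: weight = 6.22/24.62 = 0.2526; after-tax cost = 8.7% × (1 − 0%) = 8.7000%.
Debentures: weight = 4.84/24.62 = 0.1966; after-tax cost = 5.8% × (1 − 0%) = 5.8000%.
WACC = 0.5508 × 13.4000% + 0.2526 × 8.7000% + 0.1966 × 5.8000% = 10.7185%.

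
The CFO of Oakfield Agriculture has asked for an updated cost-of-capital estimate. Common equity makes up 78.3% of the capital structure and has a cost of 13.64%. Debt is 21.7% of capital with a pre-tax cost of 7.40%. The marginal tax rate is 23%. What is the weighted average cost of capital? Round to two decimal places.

11.92%

After-tax cost of debt = 7.4% × (1 − 23%) = 5.6980%.
WACC = 0.783 × 13.6400% + 0.217 × 5.6980% = 11.9166%.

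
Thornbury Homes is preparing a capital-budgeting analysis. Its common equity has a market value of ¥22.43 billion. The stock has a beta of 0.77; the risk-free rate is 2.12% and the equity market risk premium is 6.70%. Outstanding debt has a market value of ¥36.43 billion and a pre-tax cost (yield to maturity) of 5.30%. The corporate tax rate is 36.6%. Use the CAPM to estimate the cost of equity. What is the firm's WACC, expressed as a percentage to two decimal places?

4.85%

Cost of equity via CAPM: Re = 2.12% + 0.77 × 6.7% = 7.2790%.
Total capital V = 22.43 + 36.43 = 58.86.
Equity: weight = 22.43/58.86 = 0.3811; cost = 7.279%.
Debt: weight = 36.43/58.86 = 0.6189; after-tax cost = 5.3% × (1 − 36.6%) = 3.3602%.
WACC = 0.3811 × 7.2790% + 0.6189 × 3.3602% = 4.8536%.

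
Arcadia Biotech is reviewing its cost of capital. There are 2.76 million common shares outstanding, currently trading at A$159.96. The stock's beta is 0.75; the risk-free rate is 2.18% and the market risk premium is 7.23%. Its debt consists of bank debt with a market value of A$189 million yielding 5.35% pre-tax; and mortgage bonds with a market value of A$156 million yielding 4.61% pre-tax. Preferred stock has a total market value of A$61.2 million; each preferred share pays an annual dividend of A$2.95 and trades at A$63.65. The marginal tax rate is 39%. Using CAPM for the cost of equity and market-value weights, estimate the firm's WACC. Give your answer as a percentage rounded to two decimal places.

5.54%

Cost of equity via CAPM: Re = 2.18% + 0.75 × 7.23% = 7.6025%.
Cost of preferred: Rp = 2.95 / 63.65 = 4.6347%.
Market value of equity E = 159.96 × 2.76m = 441.4896m.
Total capital V = 441.4896 + 61.2 + 189 + 156 = 847.6896.
Equity: weight = 441.4896/847.6896 = 0.5208; cost = 7.6025%.
Preferred: weight = 61.2/847.6896 = 0.0722; cost = 4.6347%.
Bank debt: weight = 189/847.6896 = 0.2230; after-tax cost = 5.35% × (1 − 39%) = 3.2635%.
Mortgage bonds: weight = 156/847.6896 = 0.1840; after-tax cost = 4.61% × (1 − 39%) = 2.8121%.
WACC = 0.5208 × 7.6025% + 0.0722 × 4.6347% + 0.2230 × 3.2635% + 0.1840 × 2.8121% = 5.5392%.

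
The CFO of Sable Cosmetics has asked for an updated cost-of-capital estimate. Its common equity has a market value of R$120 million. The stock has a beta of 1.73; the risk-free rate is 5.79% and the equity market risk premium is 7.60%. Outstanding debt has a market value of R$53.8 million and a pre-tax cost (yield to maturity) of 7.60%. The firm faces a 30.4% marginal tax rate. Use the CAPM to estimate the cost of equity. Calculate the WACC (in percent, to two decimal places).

14.71%

Cost of equity via CAPM: Re = 5.79% + 1.73 × 7.6% = 18.9380%.
Total capital V = 120 + 53.8 = 173.8.
Equity: weight = 120/173.8 = 0.6904; cost = 18.938%.
Debt: weight = 53.8/173.8 = 0.3096; after-tax cost = 7.6% × (1 − 30.4%) = 5.2896%.
WACC = 0.6904 × 18.9380% + 0.3096 × 5.2896% = 14.7131%.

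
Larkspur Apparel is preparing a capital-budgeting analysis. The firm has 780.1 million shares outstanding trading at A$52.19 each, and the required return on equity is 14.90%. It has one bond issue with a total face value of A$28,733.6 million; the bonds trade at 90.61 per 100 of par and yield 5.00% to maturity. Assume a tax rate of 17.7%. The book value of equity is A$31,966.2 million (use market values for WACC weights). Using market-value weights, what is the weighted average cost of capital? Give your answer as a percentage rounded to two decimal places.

10.69%

Market value of equity E = 52.19 × 780.1m = 40713.419m. Market value of debt D = 28733.6m × 90.61/100 = 26035.51496m.
Total capital V = 40713.419 + 26035.51496 = 66748.93396.
Equity: weight = 40713.419/66748.93396 = 0.6099; cost = 14.9%.
Bonds outstanding: weight = 26035.51496/66748.93396 = 0.3901; after-tax cost = 5% × (1 − 17.7%) = 4.1150%.
WACC = 0.6099 × 14.9000% + 0.3901 × 4.1150% = 10.6933%.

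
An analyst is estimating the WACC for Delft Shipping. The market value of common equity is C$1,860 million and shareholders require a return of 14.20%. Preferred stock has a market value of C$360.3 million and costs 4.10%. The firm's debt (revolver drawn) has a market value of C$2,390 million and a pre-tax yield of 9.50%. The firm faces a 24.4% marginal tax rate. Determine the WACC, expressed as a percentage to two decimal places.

Total capital V = 1860 + 360.3 + 2390 = 4610.3.
Equity: weight = 1860/4610.3 = 0.4034; cost = 14.2%.
Preferred: weight = 360.3/4610.3 = 0.0782; cost = 4.1%.
Revolver drawn: weight = 2390/4610.3 = 0.5184; after-tax cost = 9.5% × (1 − 24.4%) = 7.1820%.
WACC = 0.4034 × 14.2000% + 0.0782 × 4.1000% + 0.5184 × 7.1820% = 9.7725%.

9.77%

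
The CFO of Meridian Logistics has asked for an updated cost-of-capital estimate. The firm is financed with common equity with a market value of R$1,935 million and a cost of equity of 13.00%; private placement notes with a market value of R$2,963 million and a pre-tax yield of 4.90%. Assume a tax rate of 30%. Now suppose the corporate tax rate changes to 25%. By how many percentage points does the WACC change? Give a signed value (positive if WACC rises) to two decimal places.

Current WACC:
Total capital V = 1935 + 2963 = 4898.
Equity: weight = 1935/4898 = 0.3951; cost = 13%.
Private placement notes: weight = 2963/4898 = 0.6049; after-tax cost = 4.9% × (1 − 30%) = 3.4300%.
WACC = 0.3951 × 13.0000% + 0.6049 × 3.4300% = 7.2107%.
After the change:
Total capital V = 1935 + 2963 = 4898.
Equity: weight = 1935/4898 = 0.3951; cost = 13%.
Private placement notes: weight = 2963/4898 = 0.6049; after-tax cost = 4.9% × (1 − 25%) = 3.6750%.
WACC = 0.3951 × 13.0000% + 0.6049 × 3.6750% = 7.3589%.
Change in WACC = 7.3589% − 7.2107% = 0.1482 pp.

+0.15 pp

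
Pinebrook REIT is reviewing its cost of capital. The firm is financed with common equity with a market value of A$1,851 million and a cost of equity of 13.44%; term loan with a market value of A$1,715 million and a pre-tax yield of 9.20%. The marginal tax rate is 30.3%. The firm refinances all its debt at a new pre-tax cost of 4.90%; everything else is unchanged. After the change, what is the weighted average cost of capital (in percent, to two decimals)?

After the change:
Total capital V = 1851 + 1715 = 3566.
Equity: weight = 1851/3566 = 0.5191; cost = 13.44%.
Term loan: weight = 1715/3566 = 0.4809; after-tax cost = 4.9% × (1 − 30.3%) = 3.4153%.
WACC = 0.5191 × 13.4400% + 0.4809 × 3.4153% = 8.6188%.

8.62%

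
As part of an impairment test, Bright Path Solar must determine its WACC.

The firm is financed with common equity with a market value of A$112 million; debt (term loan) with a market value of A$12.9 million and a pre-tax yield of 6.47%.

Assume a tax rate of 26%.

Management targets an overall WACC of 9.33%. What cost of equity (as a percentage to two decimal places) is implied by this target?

Total capital V = 112 + 12.9 = 124.9.
Equity weight = 112/124.9 = 0.8967.
Term loan weight = 12.9/124.9 = 0.1033.
Debt contribution = 0.1033 × 6.47% × (1 − 26%) = 0.4945%.
Required equity contribution = 9.33% − 0.4945% = 8.8355%.
Re = 8.8355% / 0.8967 = 9.8532%.

9.85%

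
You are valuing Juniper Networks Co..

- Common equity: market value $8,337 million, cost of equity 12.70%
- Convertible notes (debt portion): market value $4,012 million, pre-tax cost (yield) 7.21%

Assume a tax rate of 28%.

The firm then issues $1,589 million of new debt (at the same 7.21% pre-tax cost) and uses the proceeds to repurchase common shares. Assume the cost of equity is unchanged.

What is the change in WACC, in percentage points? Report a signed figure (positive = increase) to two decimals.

-0.97 pp

Current WACC:
Total capital V = 8337 + 4012 = 12349.
Equity: weight = 8337/12349 = 0.6751; cost = 12.7%.
Convertible notes (debt portion): weight = 4012/12349 = 0.3249; after-tax cost = 7.21% × (1 − 28%) = 5.1912%.
WACC = 0.6751 × 12.7000% + 0.3249 × 5.1912% = 10.2605%.
After the change:
Total capital V = 6748 + 5601 = 12349.
Equity: weight = 6748/12349 = 0.5464; cost = 12.7%.
Convertible notes (debt portion): weight = 5601/12349 = 0.4536; after-tax cost = 7.21% × (1 − 28%) = 5.1912%.
WACC = 0.5464 × 12.7000% + 0.4536 × 5.1912% = 9.2943%.
Change in WACC = 9.2943% − 10.2605% = -0.9662 pp.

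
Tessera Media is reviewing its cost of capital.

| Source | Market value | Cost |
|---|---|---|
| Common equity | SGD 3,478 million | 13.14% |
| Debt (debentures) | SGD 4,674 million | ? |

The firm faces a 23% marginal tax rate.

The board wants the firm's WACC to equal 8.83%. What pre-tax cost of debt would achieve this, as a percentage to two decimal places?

7.30%

Total capital V = 3478 + 4674 = 8152.
Equity weight = 3478/8152 = 0.4266.
Debentures weight = 4674/8152 = 0.5734.
Equity contribution = 0.4266 × 13.14% = 5.6061%.
Remaining for debt = 8.83% − 5.6061% = 3.2239%.
Rd × (1 − 23%) × 0.5734 = 3.2239%  ⇒  Rd = 7.3024%.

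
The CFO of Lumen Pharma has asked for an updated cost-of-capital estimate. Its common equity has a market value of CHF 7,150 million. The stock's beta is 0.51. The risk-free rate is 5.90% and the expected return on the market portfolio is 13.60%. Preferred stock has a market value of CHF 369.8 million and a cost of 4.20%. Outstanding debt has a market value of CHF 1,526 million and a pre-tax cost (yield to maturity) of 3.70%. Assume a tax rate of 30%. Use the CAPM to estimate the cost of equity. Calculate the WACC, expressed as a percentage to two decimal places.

8.38%

Market risk premium = 13.6% − 5.9% = 7.7%.
Cost of equity via CAPM: Re = 5.9% + 0.51 × 7.7% = 9.8270%.
Total capital V = 7150 + 369.8 + 1526 = 9045.8.
Equity: weight = 7150/9045.8 = 0.7904; cost = 9.827%.
Preferred: weight = 369.8/9045.8 = 0.0409; cost = 4.2%.
Debt: weight = 1526/9045.8 = 0.1687; after-tax cost = 3.7% × (1 − 30%) = 2.5900%.
WACC = 0.7904 × 9.8270% + 0.0409 × 4.2000% + 0.1687 × 2.5900% = 8.3761%.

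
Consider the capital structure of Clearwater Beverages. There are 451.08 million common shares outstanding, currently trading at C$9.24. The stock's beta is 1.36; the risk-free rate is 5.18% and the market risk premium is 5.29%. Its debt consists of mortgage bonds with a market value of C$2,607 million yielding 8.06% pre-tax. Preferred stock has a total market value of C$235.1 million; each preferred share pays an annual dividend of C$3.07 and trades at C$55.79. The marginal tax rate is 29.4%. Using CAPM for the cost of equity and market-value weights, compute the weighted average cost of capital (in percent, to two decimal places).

Cost of equity via CAPM: Re = 5.18% + 1.36 × 5.29% = 12.3744%.
Cost of preferred: Rp = 3.07 / 55.79 = 5.5028%.
Market value of equity E = 9.24 × 451.08m = 4167.9792m.
Total capital V = 4167.9792 + 235.1 + 2607 = 7010.0792.
Equity: weight = 4167.9792/7010.0792 = 0.5946; cost = 12.3744%.
Preferred: weight = 235.1/7010.0792 = 0.0335; cost = 5.5028%.
Mortgage bonds: weight = 2607/7010.0792 = 0.3719; after-tax cost = 8.06% × (1 − 29.4%) = 5.6904%.
WACC = 0.5946 × 12.3744% + 0.0335 × 5.5028% + 0.3719 × 5.6904% = 9.6582%.

9.66%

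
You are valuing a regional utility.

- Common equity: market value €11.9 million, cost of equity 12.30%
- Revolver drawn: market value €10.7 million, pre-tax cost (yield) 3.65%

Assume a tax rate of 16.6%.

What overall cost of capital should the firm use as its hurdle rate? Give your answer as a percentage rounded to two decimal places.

7.92%

Total capital V = 11.9 + 10.7 = 22.6.
Equity: weight = 11.9/22.6 = 0.5265; cost = 12.3%.
Revolver drawn: weight = 10.7/22.6 = 0.4735; after-tax cost = 3.65% × (1 − 16.6%) = 3.0441%.
WACC = 0.5265 × 12.3000% + 0.4735 × 3.0441% = 7.9178%.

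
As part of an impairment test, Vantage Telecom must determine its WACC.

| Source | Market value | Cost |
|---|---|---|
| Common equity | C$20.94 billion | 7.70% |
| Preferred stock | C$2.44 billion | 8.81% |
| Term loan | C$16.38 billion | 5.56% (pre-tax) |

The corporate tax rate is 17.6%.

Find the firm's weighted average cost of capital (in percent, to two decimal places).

6.48%

Total capital V = 20.94 + 2.44 + 16.38 = 39.76.
Equity: weight = 20.94/39.76 = 0.5267; cost = 7.7%.
Preferred: weight = 2.44/39.76 = 0.0614; cost = 8.81%.
Term loan: weight = 16.38/39.76 = 0.4120; after-tax cost = 5.56% × (1 − 17.6%) = 4.5814%.
WACC = 0.5267 × 7.7000% + 0.0614 × 8.8100% + 0.4120 × 4.5814% = 6.4834%.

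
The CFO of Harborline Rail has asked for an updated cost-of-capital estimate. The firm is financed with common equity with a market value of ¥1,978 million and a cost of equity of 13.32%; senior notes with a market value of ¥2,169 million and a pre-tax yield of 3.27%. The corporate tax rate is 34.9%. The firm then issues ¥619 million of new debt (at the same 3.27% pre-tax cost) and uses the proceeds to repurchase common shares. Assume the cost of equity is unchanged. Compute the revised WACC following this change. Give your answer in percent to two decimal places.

After the change:
Total capital V = 1359 + 2788 = 4147.
Equity: weight = 1359/4147 = 0.3277; cost = 13.32%.
Senior notes: weight = 2788/4147 = 0.6723; after-tax cost = 3.27% × (1 − 34.9%) = 2.1288%.
WACC = 0.3277 × 13.3200% + 0.6723 × 2.1288% = 5.7962%.

5.80%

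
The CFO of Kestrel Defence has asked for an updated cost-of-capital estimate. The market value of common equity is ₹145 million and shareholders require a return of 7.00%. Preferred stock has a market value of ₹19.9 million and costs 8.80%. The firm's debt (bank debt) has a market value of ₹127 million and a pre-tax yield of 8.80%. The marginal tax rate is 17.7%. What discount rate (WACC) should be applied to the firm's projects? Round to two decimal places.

7.23%

Total capital V = 145 + 19.9 + 127 = 291.9.
Equity: weight = 145/291.9 = 0.4967; cost = 7%.
Preferred: weight = 19.9/291.9 = 0.0682; cost = 8.8%.
Bank debt: weight = 127/291.9 = 0.4351; after-tax cost = 8.8% × (1 − 17.7%) = 7.2424%.
WACC = 0.4967 × 7.0000% + 0.0682 × 8.8000% + 0.4351 × 7.2424% = 7.2282%.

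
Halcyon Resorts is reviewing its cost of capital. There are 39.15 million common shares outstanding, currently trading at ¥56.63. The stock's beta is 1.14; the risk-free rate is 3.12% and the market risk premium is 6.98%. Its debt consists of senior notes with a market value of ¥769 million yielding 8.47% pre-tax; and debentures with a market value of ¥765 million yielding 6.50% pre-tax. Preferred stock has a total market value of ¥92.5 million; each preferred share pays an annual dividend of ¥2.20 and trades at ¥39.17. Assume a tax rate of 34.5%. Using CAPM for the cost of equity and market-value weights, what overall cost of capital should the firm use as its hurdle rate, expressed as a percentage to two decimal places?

Cost of equity via CAPM: Re = 3.12% + 1.14 × 6.98% = 11.0772%.
Cost of preferred: Rp = 2.2 / 39.17 = 5.6165%.
Market value of equity E = 56.63 × 39.15m = 2217.0645m.
Total capital V = 2217.0645 + 92.5 + 769 + 765 = 3843.5645.
Equity: weight = 2217.0645/3843.5645 = 0.5768; cost = 11.0772%.
Preferred: weight = 92.5/3843.5645 = 0.0241; cost = 5.6165%.
Senior notes: weight = 769/3843.5645 = 0.2001; after-tax cost = 8.47% × (1 − 34.5%) = 5.5479%.
Debentures: weight = 765/3843.5645 = 0.1990; after-tax cost = 6.5% × (1 − 34.5%) = 4.2575%.
WACC = 0.5768 × 11.0772% + 0.0241 × 5.6165% + 0.2001 × 5.5479% + 0.1990 × 4.2575% = 8.4821%.

8.48%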